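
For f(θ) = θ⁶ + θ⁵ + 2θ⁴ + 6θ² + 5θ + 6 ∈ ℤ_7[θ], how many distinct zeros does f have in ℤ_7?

4

Evaluate at each of the 7 elements of ℤ_7:
f(0) = 6; f(1) = 0 → root; f(2) = 0 → root; f(3) = 5; f(4) = 0 → root; f(5) = 0 → root; f(6) = 2.
Roots: {1, 2, 4, 5}.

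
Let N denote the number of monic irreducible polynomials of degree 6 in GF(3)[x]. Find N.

Gauss's count: N_{3}(6) = (1/6) Σ_{d|6} μ(6/d)·3^d.
Divisors of 6: 1, 2, 3, 6; μ(6/d) for each: 1, -1, -1, 1.
Σ = 3^1 − 3^2 − 3^3 + 3^6 = 696.
N = 696/6 = 116.

116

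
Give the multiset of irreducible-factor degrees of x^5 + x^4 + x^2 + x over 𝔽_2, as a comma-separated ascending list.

1, 1, 1, 2

Write h(x) = x^5 + x^4 + x^2 + x.
Roots in 𝔽_2: h(0) = 0 → root; h(1) = 0 → root.
Linear factors from roots: (x), (x + 1).
Complete factorization: h(x) = (x)·(x + 1)^2·(x^2 + x + 1).
Factor degrees with multiplicity: 1 + 1 + 1 + 2 = 5.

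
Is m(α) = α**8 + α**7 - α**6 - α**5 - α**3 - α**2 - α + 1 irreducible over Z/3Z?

Check for roots in Z/3Z: m(0) = 1; m(1) = 1; m(2) = 2.
No roots, so no linear factors.
Monic irreducibles of degree 2 over GF(3): α**2 + 1, α**2 + α - 1, α**2 - α - 1.
None of them divide m (all give nonzero remainder).
Degree-3 irreducible divisors: test the 8 monic irreducibles of degree 3 over GF(3).
None of them divide m (all give nonzero remainder).
Degree-4 irreducible divisors: test the 18 monic irreducibles of degree 4 over GF(3).
None of them divide m (all give nonzero remainder).
No irreducible factor of degree ≤ 4 exists, so m is irreducible over GF(3).

Yes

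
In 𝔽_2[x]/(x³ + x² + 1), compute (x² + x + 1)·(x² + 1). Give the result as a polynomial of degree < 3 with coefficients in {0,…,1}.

Multiply in 𝔽_2[x]: (x² + x + 1)·(x² + 1) = x⁴ + x³ + x + 1.
Reduce using x³ ≡ x² + 1 (mod x³ + x² + 1).
Reduced: 1.

1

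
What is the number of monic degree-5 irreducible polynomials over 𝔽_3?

By the necklace-counting formula, N_3(5) = (1/5) Σ_{d|5} μ(5/d)·3^d.
Divisors of 5: 1, 5; μ(5/d) for each: -1, 1.
Σ = − 3^1 + 3^5 = 240.
N = 240/5 = 48.

48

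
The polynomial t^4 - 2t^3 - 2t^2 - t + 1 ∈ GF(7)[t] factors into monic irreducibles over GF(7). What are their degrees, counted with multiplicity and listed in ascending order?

1, 3

Write g(t) = t^4 - 2t^3 - 2t^2 - t + 1.
Linear factors from roots: (t - 3).
Complete factorization: g(t) = (t - 3)·(t^3 + t^2 + t + 2).
Factor degrees with multiplicity: 1 + 3 = 4.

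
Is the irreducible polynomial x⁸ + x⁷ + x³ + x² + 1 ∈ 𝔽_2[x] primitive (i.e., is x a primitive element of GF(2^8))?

Write f(x) = x⁸ + x⁷ + x³ + x² + 1.
|GF(2^8)^×| = 2^8 − 1 = 255. Prime factorization: 255 = 3·5·17.
f is primitive ⇔ x has order 255 in GF(2)[x]/(f), i.e. x^(255/q) ≠ 1 for each prime q | 255.
x^(85) mod f = x⁶ + x³ + x² + x.
x^(51) mod f = x⁵ + x⁴ + x² + 1.
x^(15) mod f = x⁷ + x⁶ + x⁴ + x³.
None equal 1, so x has full order 255; f is primitive.

Yes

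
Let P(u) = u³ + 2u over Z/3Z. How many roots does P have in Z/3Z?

3

Evaluate at each of the 3 elements of Z/3Z:
P(0) = 0 → root; P(1) = 0 → root; P(2) = 0 → root.
Roots: {0, 1, 2}.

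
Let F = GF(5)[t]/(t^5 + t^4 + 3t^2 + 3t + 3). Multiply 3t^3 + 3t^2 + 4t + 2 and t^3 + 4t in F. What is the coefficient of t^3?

Multiply in GF(5)[t]: (3t^3 + 3t^2 + 4t + 2)·(t^3 + 4t) = 3t^6 + 3t^5 + t^4 + 4t^3 + t^2 + 3t.
Reduce using t^5 ≡ 4t^4 + 2t^2 + 2t + 2 (mod t^5 + t^4 + 3t^2 + 3t + 3).
Reduced: t^4 + 2t^2 + 4t.

0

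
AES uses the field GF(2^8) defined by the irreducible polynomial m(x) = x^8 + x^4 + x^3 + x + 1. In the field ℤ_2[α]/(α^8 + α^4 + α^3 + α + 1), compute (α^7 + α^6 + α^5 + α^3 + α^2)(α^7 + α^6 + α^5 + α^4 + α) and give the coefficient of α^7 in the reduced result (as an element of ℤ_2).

0

Multiply in ℤ_2[α]: (α^7 + α^6 + α^5 + α^3 + α^2)·(α^7 + α^6 + α^5 + α^4 + α) = α^14 + α^12 + α^11 + α^10 + α^9 + α^8 + α^7 + α^4 + α^3.
Reduce using α^8 ≡ α^4 + α^3 + α + 1 (mod α^8 + α^4 + α^3 + α + 1).
Reduced: α^5 + α^4.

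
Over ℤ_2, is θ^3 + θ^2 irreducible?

No

Write P(θ) = θ^3 + θ^2.
Check for roots in ℤ_2: P(0) = 0 → root; P(1) = 0 → root.
P(0) = 0, so (θ) divides P(θ); P is reducible.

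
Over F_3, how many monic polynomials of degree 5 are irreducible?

48

The number of monic irreducibles of degree 5 over GF(3) is (1/5)·Σ_{d∣5} μ(5/d) 3^d.
Divisors of 5: 1, 5; μ(5/d) for each: -1, 1.
Σ = − 3^1 + 3^5 = 240.
N = 240/5 = 48.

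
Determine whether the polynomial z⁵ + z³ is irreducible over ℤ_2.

No

Write P(z) = z⁵ + z³.
Check for roots in ℤ_2: P(0) = 0 → root; P(1) = 0 → root.
P(0) = 0, so (z) divides P(z); P is reducible.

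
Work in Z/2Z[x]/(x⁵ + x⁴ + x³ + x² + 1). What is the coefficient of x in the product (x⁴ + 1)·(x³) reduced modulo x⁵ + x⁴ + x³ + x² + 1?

Multiply in Z/2Z[x]: (x⁴ + 1)·(x³) = x⁷ + x³.
Reduce using x⁵ ≡ x⁴ + x³ + x² + 1 (mod x⁵ + x⁴ + x³ + x² + 1).
Reduced: x² + x.

1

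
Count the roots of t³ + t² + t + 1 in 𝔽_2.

Write f(t) = t³ + t² + t + 1.
Evaluate at each of the 2 elements of 𝔽_2:
f(0) = 1; f(1) = 0 → root.
Roots: {1}.

1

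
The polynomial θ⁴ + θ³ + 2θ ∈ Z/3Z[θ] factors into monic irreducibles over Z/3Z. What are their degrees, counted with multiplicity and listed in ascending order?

1, 3

Write f(θ) = θ⁴ + θ³ + 2θ.
Roots in Z/3Z: f(0) = 0 → root; f(1) = 1; f(2) = 1.
Linear factors from roots: (θ).
Complete factorization: f(θ) = (θ)·(θ³ + θ² + 2).
Factor degrees with multiplicity: 1 + 3 = 4.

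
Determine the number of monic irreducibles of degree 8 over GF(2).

The number of monic irreducibles of degree 8 over GF(2) is (1/8)·Σ_{d∣8} μ(8/d) 2^d.
Divisors of 8: 1, 2, 4, 8; μ(8/d) for each: 0, 0, -1, 1.
Σ = − 2^4 + 2^8 = 240.
N = 240/8 = 30.

30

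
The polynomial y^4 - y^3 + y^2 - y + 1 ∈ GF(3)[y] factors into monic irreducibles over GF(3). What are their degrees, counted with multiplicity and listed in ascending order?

4

Write g(y) = y^4 - y^3 + y^2 - y + 1.
Roots in GF(3): g(0) = 1; g(1) = 1; g(2) = 2.
Complete factorization: g(y) = (y^4 - y^3 + y^2 - y + 1).
Factor degrees with multiplicity: 4 = 4.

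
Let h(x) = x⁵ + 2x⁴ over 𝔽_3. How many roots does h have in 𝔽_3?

2

Evaluate at each of the 3 elements of 𝔽_3:
h(0) = 0 → root; h(1) = 0 → root; h(2) = 1.
Roots: {0, 1}.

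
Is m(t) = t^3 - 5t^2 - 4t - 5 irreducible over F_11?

Yes

Check each element of F_11 for a root: m(0)=6, m(1)=9, m(2)=8, m(3)=9, m(4)=7, m(5)=8, m(6)=7, m(7)=10, m(8)=1, m(9)=8, m(10)=4.
No roots. A degree-3 polynomial over a field with no linear factor is irreducible.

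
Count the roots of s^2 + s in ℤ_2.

Write g(s) = s^2 + s.
Evaluate at each of the 2 elements of ℤ_2:
g(0) = 0 → root; g(1) = 0 → root.
Roots: {0, 1}.

2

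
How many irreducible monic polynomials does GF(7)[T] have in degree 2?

x^(7^2) − x is the product of all monic irreducibles of degree dividing 2; Möbius inversion gives N = (1/2) Σ μ(2/d)·7^d.
Divisors of 2: 1, 2; μ(2/d) for each: -1, 1.
Σ = − 7^1 + 7^2 = 42.
N = 42/2 = 21.

21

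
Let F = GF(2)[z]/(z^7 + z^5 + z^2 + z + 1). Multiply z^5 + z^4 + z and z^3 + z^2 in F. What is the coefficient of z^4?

1

Multiply in GF(2)[z]: (z^5 + z^4 + z)·(z^3 + z^2) = z^8 + z^6 + z^4 + z^3.
Reduce using z^7 ≡ z^5 + z^2 + z + 1 (mod z^7 + z^5 + z^2 + z + 1).
Reduced: z^4 + z^2 + z.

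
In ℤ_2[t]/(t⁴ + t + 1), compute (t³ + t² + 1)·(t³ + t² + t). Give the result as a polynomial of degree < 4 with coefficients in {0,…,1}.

Multiply in ℤ_2[t]: (t³ + t² + 1)·(t³ + t² + t) = t⁶ + t² + t.
Reduce using t⁴ ≡ t + 1 (mod t⁴ + t + 1).
Reduced: t³ + t.

t^3 + t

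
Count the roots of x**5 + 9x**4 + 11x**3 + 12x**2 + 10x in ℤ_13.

Write P(x) = x**5 + 9x**4 + 11x**3 + 12x**2 + 10x.
Evaluate at each of the 13 elements of ℤ_13:
P(0) = 0 → root; P(1) = 4; P(2) = 7; P(3) = 3; P(4) = 0 → root; P(5) = 10; P(6) = 0 → root; P(7) = 12; P(8) = 10; P(9) = 0 → root; P(10) = 7; P(11) = 0 → root; P(12) = 12.
Roots: {0, 4, 6, 9, 11}.

5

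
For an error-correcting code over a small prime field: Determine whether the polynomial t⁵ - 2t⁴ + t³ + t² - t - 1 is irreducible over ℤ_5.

Yes

Write f(t) = t⁵ - 2t⁴ + t³ + t² - t - 1.
Check for roots in ℤ_5: f(0) = 4; f(1) = 4; f(2) = 4; f(3) = 3; f(4) = 2.
No roots, so no linear factors.
Degree-2 irreducible divisors: test the 10 monic irreducibles of degree 2 over GF(5).
None of them divide f (all give nonzero remainder).
No irreducible factor of degree ≤ 2 exists, so f is irreducible over GF(5).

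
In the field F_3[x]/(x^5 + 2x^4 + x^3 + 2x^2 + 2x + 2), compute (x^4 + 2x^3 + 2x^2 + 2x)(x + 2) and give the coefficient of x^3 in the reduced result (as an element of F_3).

2

Multiply in F_3[x]: (x^4 + 2x^3 + 2x^2 + 2x)·(x + 2) = x^5 + x^4 + x.
Reduce using x^5 ≡ x^4 + 2x^3 + x^2 + x + 1 (mod x^5 + 2x^4 + x^3 + 2x^2 + 2x + 2).
Reduced: 2x^4 + 2x^3 + x^2 + 2x + 1.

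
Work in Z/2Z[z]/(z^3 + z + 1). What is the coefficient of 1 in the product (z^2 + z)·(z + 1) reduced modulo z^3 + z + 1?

Multiply in Z/2Z[z]: (z^2 + z)·(z + 1) = z^3 + z.
Reduce using z^3 ≡ z + 1 (mod z^3 + z + 1).
Reduced: 1.

1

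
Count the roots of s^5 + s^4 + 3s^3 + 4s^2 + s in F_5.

4

Write f(s) = s^5 + s^4 + 3s^3 + 4s^2 + s.
Evaluate at each of the 5 elements of F_5:
f(0) = 0 → root; f(1) = 0 → root; f(2) = 0 → root; f(3) = 4; f(4) = 0 → root.
Roots: {0, 1, 2, 4}.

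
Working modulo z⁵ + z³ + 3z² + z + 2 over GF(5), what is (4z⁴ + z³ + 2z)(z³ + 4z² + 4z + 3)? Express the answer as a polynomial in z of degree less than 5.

4z^4 + z + 3

Multiply in GF(5)[z]: (4z⁴ + z³ + 2z)·(z³ + 4z² + 4z + 3) = 4z⁷ + 2z⁶ + 3z⁴ + z³ + 3z² + z.
Reduce using z⁵ ≡ 4z³ + 2z² + 4z + 3 (mod z⁵ + z³ + 3z² + z + 2).
Reduced: 4z⁴ + z + 3.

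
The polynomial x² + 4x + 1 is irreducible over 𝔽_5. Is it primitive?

No

Write f(x) = x² + 4x + 1.
|GF(5^2)^×| = 5^2 − 1 = 24. Prime factorization: 24 = 2^3·3.
f is primitive ⇔ x has order 24 in GF(5)[x]/(f), i.e. x^(24/q) ≠ 1 for each prime q | 24.
x^(12) mod f = 1
x^(8) mod f = x + 4.
Since x^(12) = 1, the order of x divides 12 < 24; not primitive.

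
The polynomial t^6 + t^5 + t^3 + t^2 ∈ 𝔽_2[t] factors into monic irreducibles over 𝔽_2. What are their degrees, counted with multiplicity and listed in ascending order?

Write h(t) = t^6 + t^5 + t^3 + t^2.
Roots in 𝔽_2: h(0) = 0 → root; h(1) = 0 → root.
Linear factors from roots: (t), (t + 1).
Complete factorization: h(t) = (t)^2·(t + 1)^2·(t^2 + t + 1).
Factor degrees with multiplicity: 1 + 1 + 1 + 1 + 2 = 6.

1, 1, 1, 1, 2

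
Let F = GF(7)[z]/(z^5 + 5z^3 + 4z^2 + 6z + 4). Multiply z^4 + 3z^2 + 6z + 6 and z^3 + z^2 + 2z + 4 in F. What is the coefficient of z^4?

Multiply in GF(7)[z]: (z^4 + 3z^2 + 6z + 6)·(z^3 + z^2 + 2z + 4) = z^7 + z^6 + 5z^5 + 6z^4 + 4z^3 + 2z^2 + z + 3.
Reduce using z^5 ≡ 2z^3 + 3z^2 + z + 3 (mod z^5 + 5z^3 + 4z^2 + 6z + 4).
Reduced: 4z^4 + z^3 + 6z^2 + 4z + 3.

4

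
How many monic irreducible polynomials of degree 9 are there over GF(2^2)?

29120

The number of monic irreducibles of degree 9 over GF(4) is (1/9)·Σ_{d∣9} μ(9/d) 4^d.
Divisors of 9: 1, 3, 9; μ(9/d) for each: 0, -1, 1.
Σ = − 4^3 + 4^9 = 262080.
N = 262080/9 = 29120.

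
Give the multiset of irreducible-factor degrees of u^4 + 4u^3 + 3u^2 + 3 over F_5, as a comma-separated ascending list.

4

Write g(u) = u^4 + 4u^3 + 3u^2 + 3.
Roots in F_5: g(0) = 3; g(1) = 1; g(2) = 3; g(3) = 4; g(4) = 3.
Complete factorization: g(u) = (u^4 + 4u^3 + 3u^2 + 3).
Factor degrees with multiplicity: 4 = 4.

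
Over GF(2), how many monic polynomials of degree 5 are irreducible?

6

The number of monic irreducibles of degree 5 over GF(2) is (1/5)·Σ_{d∣5} μ(5/d) 2^d.
Divisors of 5: 1, 5; μ(5/d) for each: -1, 1.
Σ = − 2^1 + 2^5 = 30.
N = 30/5 = 6.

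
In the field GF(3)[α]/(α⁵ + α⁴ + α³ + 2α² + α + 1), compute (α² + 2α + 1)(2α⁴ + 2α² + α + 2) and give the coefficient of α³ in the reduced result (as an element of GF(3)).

Multiply in GF(3)[α]: (α² + 2α + 1)·(2α⁴ + 2α² + α + 2) = 2α⁶ + α⁵ + α⁴ + 2α³ + 2α + 2.
Reduce using α⁵ ≡ 2α⁴ + 2α³ + α² + 2α + 2 (mod α⁵ + α⁴ + α³ + 2α² + α + 1).
Reduced: 2α³ + α.

2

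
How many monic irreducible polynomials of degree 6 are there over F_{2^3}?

43596

By the necklace-counting formula, N_8(6) = (1/6) Σ_{d|6} μ(6/d)·8^d.
Divisors of 6: 1, 2, 3, 6; μ(6/d) for each: 1, -1, -1, 1.
Σ = 8^1 − 8^2 − 8^3 + 8^6 = 261576.
N = 261576/6 = 43596.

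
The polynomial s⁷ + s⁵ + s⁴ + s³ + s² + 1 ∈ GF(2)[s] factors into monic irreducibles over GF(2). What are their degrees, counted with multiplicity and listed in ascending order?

Write g(s) = s⁷ + s⁵ + s⁴ + s³ + s² + 1.
Roots in GF(2): g(0) = 1; g(1) = 0 → root.
Linear factors from roots: (s + 1).
Complete factorization: g(s) = (s + 1)·(s² + s + 1)^3.
Factor degrees with multiplicity: 1 + 2 + 2 + 2 = 7.

1, 2, 2, 2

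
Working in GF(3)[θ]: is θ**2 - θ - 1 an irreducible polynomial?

Yes

Write P(θ) = θ**2 - θ - 1.
Check for roots in GF(3): P(0) = 2; P(1) = 2; P(2) = 1.
No roots. A degree-2 polynomial over a field with no linear factor is irreducible.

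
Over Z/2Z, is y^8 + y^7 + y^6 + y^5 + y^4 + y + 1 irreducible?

Write g(y) = y^8 + y^7 + y^6 + y^5 + y^4 + y + 1.
Check for roots in Z/2Z: g(0) = 1; g(1) = 1.
No roots, so no linear factors.
Monic irreducibles of degree 2 over GF(2): y^2 + y + 1.
None of them divide g (all give nonzero remainder).
Monic irreducibles of degree 3 over GF(2): y^3 + y + 1, y^3 + y^2 + 1.
None of them divide g (all give nonzero remainder).
Monic irreducibles of degree 4 over GF(2): y^4 + y + 1, y^4 + y^3 + 1, y^4 + y^3 + y^2 + y + 1.
None of them divide g (all give nonzero remainder).
No irreducible factor of degree ≤ 4 exists, so g is irreducible over GF(2).

Yes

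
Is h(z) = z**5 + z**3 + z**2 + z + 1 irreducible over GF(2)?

Check for roots in GF(2): h(0) = 1; h(1) = 1.
No roots, so no linear factors.
Monic irreducibles of degree 2 over GF(2): z**2 + z + 1.
None of them divide h (all give nonzero remainder).
No irreducible factor of degree ≤ 2 exists, so h is irreducible over GF(2).

Yes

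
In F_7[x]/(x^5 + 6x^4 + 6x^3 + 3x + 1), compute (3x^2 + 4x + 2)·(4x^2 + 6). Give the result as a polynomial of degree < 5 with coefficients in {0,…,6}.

5x^4 + 2x^3 + 5x^2 + 3x + 5

Multiply in F_7[x]: (3x^2 + 4x + 2)·(4x^2 + 6) = 5x^4 + 2x^3 + 5x^2 + 3x + 5.
Reduced: 5x^4 + 2x^3 + 5x^2 + 3x + 5.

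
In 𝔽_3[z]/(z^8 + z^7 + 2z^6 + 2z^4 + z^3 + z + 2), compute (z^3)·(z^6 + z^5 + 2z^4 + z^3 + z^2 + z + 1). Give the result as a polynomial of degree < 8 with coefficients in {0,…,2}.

z^6 + 2z^5 + z^3 + 2z^2 + z

Multiply in 𝔽_3[z]: (z^3)·(z^6 + z^5 + 2z^4 + z^3 + z^2 + z + 1) = z^9 + z^8 + 2z^7 + z^6 + z^5 + z^4 + z^3.
Reduce using z^8 ≡ 2z^7 + z^6 + z^4 + 2z^3 + 2z + 1 (mod z^8 + z^7 + 2z^6 + 2z^4 + z^3 + z + 2).
Reduced: z^6 + 2z^5 + z^3 + 2z^2 + z.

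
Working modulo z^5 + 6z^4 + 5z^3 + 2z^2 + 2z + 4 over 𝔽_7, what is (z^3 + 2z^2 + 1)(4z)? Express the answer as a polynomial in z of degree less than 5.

4z^4 + z^3 + 4z

Multiply in 𝔽_7[z]: (z^3 + 2z^2 + 1)·(4z) = 4z^4 + z^3 + 4z.
Reduced: 4z^4 + z^3 + 4z.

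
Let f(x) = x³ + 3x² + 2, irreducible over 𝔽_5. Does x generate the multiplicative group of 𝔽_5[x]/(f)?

Yes

|GF(5^3)^×| = 5^3 − 1 = 124. Prime factorization: 124 = 2^2·31.
f is primitive ⇔ x has order 124 in GF(5)[x]/(f), i.e. x^(124/q) ≠ 1 for each prime q | 124.
x^(62) mod f = 4.
x^(4) mod f = 4x² + 3x + 1.
None equal 1, so x has full order 124; f is primitive.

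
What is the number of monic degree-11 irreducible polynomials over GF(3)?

The number of monic irreducibles of degree 11 over GF(3) is (1/11)·Σ_{d∣11} μ(11/d) 3^d.
Divisors of 11: 1, 11; μ(11/d) for each: -1, 1.
Σ = − 3^1 + 3^11 = 177144.
N = 177144/11 = 16104.

16104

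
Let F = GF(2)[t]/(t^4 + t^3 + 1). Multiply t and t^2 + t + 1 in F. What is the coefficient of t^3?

Multiply in GF(2)[t]: (t)·(t^2 + t + 1) = t^3 + t^2 + t.
Reduced: t^3 + t^2 + t.

1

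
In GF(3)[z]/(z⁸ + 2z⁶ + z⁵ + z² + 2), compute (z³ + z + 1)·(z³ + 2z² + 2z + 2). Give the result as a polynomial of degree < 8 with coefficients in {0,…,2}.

Multiply in GF(3)[z]: (z³ + z + 1)·(z³ + 2z² + 2z + 2) = z⁶ + 2z⁵ + 2z³ + z² + z + 2.
Reduced: z⁶ + 2z⁵ + 2z³ + z² + z + 2.

z^6 + 2z^5 + 2z^3 + z^2 + z + 2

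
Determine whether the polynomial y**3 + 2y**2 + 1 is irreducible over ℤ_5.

Write h(y) = y**3 + 2y**2 + 1.
Check for roots in ℤ_5: h(0) = 1; h(1) = 4; h(2) = 2; h(3) = 1; h(4) = 2.
No roots. A degree-3 polynomial over a field with no linear factor is irreducible.

Yes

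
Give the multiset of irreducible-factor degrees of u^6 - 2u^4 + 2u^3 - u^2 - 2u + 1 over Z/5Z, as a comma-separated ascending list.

6

Write f(u) = u^6 - 2u^4 + 2u^3 - u^2 - 2u + 1.
Roots in Z/5Z: f(0) = 1; f(1) = 4; f(2) = 1; f(3) = 2; f(4) = 4.
Complete factorization: f(u) = (u^6 - 2u^4 + 2u^3 - u^2 - 2u + 1).
Factor degrees with multiplicity: 6 = 6.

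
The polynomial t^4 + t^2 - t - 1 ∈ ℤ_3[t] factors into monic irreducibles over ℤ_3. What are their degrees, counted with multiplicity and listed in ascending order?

1, 3

Write g(t) = t^4 + t^2 - t - 1.
Roots in ℤ_3: g(0) = 2; g(1) = 0 → root; g(2) = 2.
Linear factors from roots: (t - 1).
Complete factorization: g(t) = (t - 1)·(t^3 + t^2 - t + 1).
Factor degrees with multiplicity: 1 + 3 = 4.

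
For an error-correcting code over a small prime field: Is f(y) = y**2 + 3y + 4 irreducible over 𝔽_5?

Yes

Check for roots in 𝔽_5: f(0) = 4; f(1) = 3; f(2) = 4; f(3) = 2; f(4) = 2.
No roots. A degree-2 polynomial over a field with no linear factor is irreducible.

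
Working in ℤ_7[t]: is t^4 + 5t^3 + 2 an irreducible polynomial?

Yes

Write P(t) = t^4 + 5t^3 + 2.
Check for roots in ℤ_7: P(0) = 2; P(1) = 1; P(2) = 2; P(3) = 1; P(4) = 4; P(5) = 6; P(6) = 5.
No roots, so no linear factors.
Degree-2 irreducible divisors: test the 21 monic irreducibles of degree 2 over GF(7).
None of them divide P (all give nonzero remainder).
No irreducible factor of degree ≤ 2 exists, so P is irreducible over GF(7).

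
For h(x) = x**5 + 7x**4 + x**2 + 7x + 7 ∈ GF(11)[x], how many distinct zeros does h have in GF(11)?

3

Evaluate at each of the 11 elements of GF(11):
h(0) = 7; h(1) = 1; h(2) = 4; h(3) = 0 → root; h(4) = 7; h(5) = 10; h(6) = 4; h(7) = 4; h(8) = 0 → root; h(9) = 0 → root; h(10) = 7.
Roots: {3, 8, 9}.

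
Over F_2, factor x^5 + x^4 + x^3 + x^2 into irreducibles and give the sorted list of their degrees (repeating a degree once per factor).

Write f(x) = x^5 + x^4 + x^3 + x^2.
Roots in F_2: f(0) = 0 → root; f(1) = 0 → root.
Linear factors from roots: (x), (x + 1).
Complete factorization: f(x) = (x)^2·(x + 1)^3.
Factor degrees with multiplicity: 1 + 1 + 1 + 1 + 1 = 5.

1, 1, 1, 1, 1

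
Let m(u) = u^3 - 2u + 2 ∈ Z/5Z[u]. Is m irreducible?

Yes

Check for roots in Z/5Z: m(0) = 2; m(1) = 1; m(2) = 1; m(3) = 3; m(4) = 3.
No roots. A degree-3 polynomial over a field with no linear factor is irreducible.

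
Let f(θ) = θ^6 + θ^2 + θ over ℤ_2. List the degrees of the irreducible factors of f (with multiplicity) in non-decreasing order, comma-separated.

Roots in ℤ_2: f(0) = 0 → root; f(1) = 1.
Linear factors from roots: (θ).
Complete factorization: f(θ) = (θ)·(θ^2 + θ + 1)·(θ^3 + θ^2 + 1).
Factor degrees with multiplicity: 1 + 2 + 3 = 6.

1, 2, 3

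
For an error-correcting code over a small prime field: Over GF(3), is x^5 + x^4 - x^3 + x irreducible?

No

Write P(x) = x^5 + x^4 - x^3 + x.
Check for roots in GF(3): P(0) = 0 → root; P(1) = 2; P(2) = 0 → root.
P(0) = 0, so (x) divides P(x); P is reducible.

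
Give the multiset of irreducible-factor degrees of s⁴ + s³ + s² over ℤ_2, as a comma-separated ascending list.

1, 1, 2

Write h(s) = s⁴ + s³ + s².
Roots in ℤ_2: h(0) = 0 → root; h(1) = 1.
Linear factors from roots: (s).
Complete factorization: h(s) = (s)^2·(s² + s + 1).
Factor degrees with multiplicity: 1 + 1 + 2 = 4.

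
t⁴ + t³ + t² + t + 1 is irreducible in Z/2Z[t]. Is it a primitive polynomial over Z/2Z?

Write f(t) = t⁴ + t³ + t² + t + 1.
|GF(2^4)^×| = 2^4 − 1 = 15. Prime factorization: 15 = 3·5.
f is primitive ⇔ t has order 15 in GF(2)[t]/(f), i.e. t^(15/q) ≠ 1 for each prime q | 15.
t^(5) mod f = 1
t^(3) mod f = t³.
Since t^(5) = 1, the order of t divides 5 < 15; not primitive.

No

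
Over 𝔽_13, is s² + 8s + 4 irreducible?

Write h(s) = s² + 8s + 4.
Check each element of 𝔽_13 for a root: h(0)=4, h(1)=0, h(2)=11, h(3)=11, h(4)=0, h(5)=4, h(6)=10, h(7)=5, h(8)=2, h(9)=1, h(10)=2, h(11)=5, h(12)=10.
h(1) = 0, so (s − 1) divides h(s); h is reducible.

No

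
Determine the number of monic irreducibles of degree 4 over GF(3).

Gauss's count: N_{3}(4) = (1/4) Σ_{d|4} μ(4/d)·3^d.
Divisors of 4: 1, 2, 4; μ(4/d) for each: 0, -1, 1.
Σ = − 3^2 + 3^4 = 72.
N = 72/4 = 18.

18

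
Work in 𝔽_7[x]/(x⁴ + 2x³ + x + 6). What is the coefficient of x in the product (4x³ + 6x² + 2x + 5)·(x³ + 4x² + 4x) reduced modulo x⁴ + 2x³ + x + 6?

6

Multiply in 𝔽_7[x]: (4x³ + 6x² + 2x + 5)·(x³ + 4x² + 4x) = 4x⁶ + x⁵ + 2x³ + 6x.
Reduce using x⁴ ≡ 5x³ + 6x + 1 (mod x⁴ + 2x³ + x + 6).
Reduced: 5x³ + 4x² + 6x.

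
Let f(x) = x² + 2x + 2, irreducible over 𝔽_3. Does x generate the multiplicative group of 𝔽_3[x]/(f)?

Yes

|GF(3^2)^×| = 3^2 − 1 = 8. Prime factorization: 8 = 2^3.
f is primitive ⇔ x has order 8 in GF(3)[x]/(f), i.e. x^(8/q) ≠ 1 for each prime q | 8.
x^(4) mod f = 2.
None equal 1, so x has full order 8; f is primitive.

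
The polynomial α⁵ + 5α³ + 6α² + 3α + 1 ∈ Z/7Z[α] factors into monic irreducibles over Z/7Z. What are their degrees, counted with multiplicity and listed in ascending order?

Write f(α) = α⁵ + 5α³ + 6α² + 3α + 1.
Complete factorization: f(α) = (α⁵ + 5α³ + 6α² + 3α + 1).
Factor degrees with multiplicity: 5 = 5.

5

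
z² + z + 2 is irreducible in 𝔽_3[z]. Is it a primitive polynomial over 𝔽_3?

Yes

Write f(z) = z² + z + 2.
|GF(3^2)^×| = 3^2 − 1 = 8. Prime factorization: 8 = 2^3.
f is primitive ⇔ z has order 8 in GF(3)[z]/(f), i.e. z^(8/q) ≠ 1 for each prime q | 8.
z^(4) mod f = 2.
None equal 1, so z has full order 8; f is primitive.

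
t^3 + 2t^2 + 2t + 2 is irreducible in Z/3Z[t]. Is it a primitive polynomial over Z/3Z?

Write f(t) = t^3 + 2t^2 + 2t + 2.
|GF(3^3)^×| = 3^3 − 1 = 26. Prime factorization: 26 = 2·13.
f is primitive ⇔ t has order 26 in GF(3)[t]/(f), i.e. t^(26/q) ≠ 1 for each prime q | 26.
t^(13) mod f = 1
t^(2) mod f = t^2.
Since t^(13) = 1, the order of t divides 13 < 26; not primitive.

No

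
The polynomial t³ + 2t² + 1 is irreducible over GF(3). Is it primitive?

Write f(t) = t³ + 2t² + 1.
|GF(3^3)^×| = 3^3 − 1 = 26. Prime factorization: 26 = 2·13.
f is primitive ⇔ t has order 26 in GF(3)[t]/(f), i.e. t^(26/q) ≠ 1 for each prime q | 26.
t^(13) mod f = 2.
t^(2) mod f = t².
None equal 1, so t has full order 26; f is primitive.

Yes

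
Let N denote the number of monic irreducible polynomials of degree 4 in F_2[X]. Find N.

The number of monic irreducibles of degree 4 over GF(2) is (1/4)·Σ_{d∣4} μ(4/d) 2^d.
Divisors of 4: 1, 2, 4; μ(4/d) for each: 0, -1, 1.
Σ = − 2^2 + 2^4 = 12.
N = 12/4 = 3.

3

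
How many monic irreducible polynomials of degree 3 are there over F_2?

2

Gauss's count: N_{2}(3) = (1/3) Σ_{d|3} μ(3/d)·2^d.
Divisors of 3: 1, 3; μ(3/d) for each: -1, 1.
Σ = − 2^1 + 2^3 = 6.
N = 6/3 = 2.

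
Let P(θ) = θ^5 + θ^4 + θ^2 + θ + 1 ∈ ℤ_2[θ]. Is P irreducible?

Yes

Check for roots in ℤ_2: P(0) = 1; P(1) = 1.
No roots, so no linear factors.
Monic irreducibles of degree 2 over GF(2): θ^2 + θ + 1.
None of them divide P (all give nonzero remainder).
No irreducible factor of degree ≤ 2 exists, so P is irreducible over GF(2).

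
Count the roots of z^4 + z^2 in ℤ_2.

2

Write f(z) = z^4 + z^2.
Evaluate at each of the 2 elements of ℤ_2:
f(0) = 0 → root; f(1) = 0 → root.
Roots: {0, 1}.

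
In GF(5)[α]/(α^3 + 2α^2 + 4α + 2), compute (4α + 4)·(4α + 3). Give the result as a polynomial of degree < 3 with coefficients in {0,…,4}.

Multiply in GF(5)[α]: (4α + 4)·(4α + 3) = α^2 + 3α + 2.
Reduced: α^2 + 3α + 2.

α^2 + 3α + 2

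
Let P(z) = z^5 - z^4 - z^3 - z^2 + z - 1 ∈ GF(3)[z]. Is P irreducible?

Yes

Check for roots in GF(3): P(0) = 2; P(1) = 1; P(2) = 2.
No roots, so no linear factors.
Monic irreducibles of degree 2 over GF(3): z^2 + 1, z^2 + z - 1, z^2 - z - 1.
None of them divide P (all give nonzero remainder).
No irreducible factor of degree ≤ 2 exists, so P is irreducible over GF(3).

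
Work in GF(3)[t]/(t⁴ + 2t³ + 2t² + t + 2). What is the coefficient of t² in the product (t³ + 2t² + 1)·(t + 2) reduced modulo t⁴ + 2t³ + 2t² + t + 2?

2

Multiply in GF(3)[t]: (t³ + 2t² + 1)·(t + 2) = t⁴ + t³ + t² + t + 2.
Reduce using t⁴ ≡ t³ + t² + 2t + 1 (mod t⁴ + 2t³ + 2t² + t + 2).
Reduced: 2t³ + 2t².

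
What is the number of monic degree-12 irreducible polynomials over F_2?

335

The number of monic irreducibles of degree 12 over GF(2) is (1/12)·Σ_{d∣12} μ(12/d) 2^d.
Divisors of 12: 1, 2, 3, 4, 6, 12; μ(12/d) for each: 0, 1, 0, -1, -1, 1.
Σ = 2^2 − 2^4 − 2^6 + 2^12 = 4020.
N = 4020/12 = 335.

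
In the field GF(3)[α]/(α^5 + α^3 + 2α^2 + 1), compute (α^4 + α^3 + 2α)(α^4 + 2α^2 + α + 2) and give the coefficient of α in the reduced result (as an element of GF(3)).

0

Multiply in GF(3)[α]: (α^4 + α^3 + 2α)·(α^4 + 2α^2 + α + 2) = α^8 + α^7 + 2α^6 + 2α^5 + 2α^2 + α.
Reduce using α^5 ≡ 2α^3 + α^2 + 2 (mod α^5 + α^3 + 2α^2 + 1).
Reduced: α^3 + 1.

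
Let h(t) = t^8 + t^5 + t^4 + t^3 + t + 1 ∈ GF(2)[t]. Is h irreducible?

Check for roots in GF(2): h(0) = 1; h(1) = 0 → root.
h(1) = 0, so (t − 1) divides h(t); h is reducible.

No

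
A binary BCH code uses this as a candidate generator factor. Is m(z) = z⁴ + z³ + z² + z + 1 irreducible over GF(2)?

Check for roots in GF(2): m(0) = 1; m(1) = 1.
No roots, so no linear factors.
Monic irreducibles of degree 2 over GF(2): z² + z + 1.
None of them divide m (all give nonzero remainder).
No irreducible factor of degree ≤ 2 exists, so m is irreducible over GF(2).

Yes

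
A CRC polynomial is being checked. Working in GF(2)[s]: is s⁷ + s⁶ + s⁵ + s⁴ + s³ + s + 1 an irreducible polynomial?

Write f(s) = s⁷ + s⁶ + s⁵ + s⁴ + s³ + s + 1.
Check for roots in GF(2): f(0) = 1; f(1) = 1.
No roots, so no linear factors.
Monic irreducibles of degree 2 over GF(2): s² + s + 1.
s² + s + 1 divides f: f(s) = (s² + s + 1)·(s⁵ + s² + 1).

No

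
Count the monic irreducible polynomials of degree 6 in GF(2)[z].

9

x^(2^6) − x is the product of all monic irreducibles of degree dividing 6; Möbius inversion gives N = (1/6) Σ μ(6/d)·2^d.
Divisors of 6: 1, 2, 3, 6; μ(6/d) for each: 1, -1, -1, 1.
Σ = 2^1 − 2^2 − 2^3 + 2^6 = 54.
N = 54/6 = 9.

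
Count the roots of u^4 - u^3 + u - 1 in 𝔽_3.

2

Write h(u) = u^4 - u^3 + u - 1.
Evaluate at each of the 3 elements of 𝔽_3:
h(0) = 2; h(1) = 0 → root; h(2) = 0 → root.
Roots: {1, 2}.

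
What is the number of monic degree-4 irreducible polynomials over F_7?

588

By the necklace-counting formula, N_7(4) = (1/4) Σ_{d|4} μ(4/d)·7^d.
Divisors of 4: 1, 2, 4; μ(4/d) for each: 0, -1, 1.
Σ = − 7^2 + 7^4 = 2352.
N = 2352/4 = 588.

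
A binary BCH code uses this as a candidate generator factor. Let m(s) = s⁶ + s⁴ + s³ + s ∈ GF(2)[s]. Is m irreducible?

No

Check for roots in GF(2): m(0) = 0 → root; m(1) = 0 → root.
m(0) = 0, so (s) divides m(s); m is reducible.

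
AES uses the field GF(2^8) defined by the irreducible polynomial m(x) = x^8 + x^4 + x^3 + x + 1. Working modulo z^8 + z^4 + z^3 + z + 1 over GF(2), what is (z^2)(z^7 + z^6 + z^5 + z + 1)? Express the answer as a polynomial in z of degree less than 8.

Multiply in GF(2)[z]: (z^2)·(z^7 + z^6 + z^5 + z + 1) = z^9 + z^8 + z^7 + z^3 + z^2.
Reduce using z^8 ≡ z^4 + z^3 + z + 1 (mod z^8 + z^4 + z^3 + z + 1).
Reduced: z^7 + z^5 + 1.

z^7 + z^5 + 1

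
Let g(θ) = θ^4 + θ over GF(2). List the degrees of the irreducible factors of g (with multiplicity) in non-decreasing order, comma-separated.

1, 1, 2

Roots in GF(2): g(0) = 0 → root; g(1) = 0 → root.
Linear factors from roots: (θ), (θ + 1).
Complete factorization: g(θ) = (θ)·(θ + 1)·(θ^2 + θ + 1).
Factor degrees with multiplicity: 1 + 1 + 2 = 4.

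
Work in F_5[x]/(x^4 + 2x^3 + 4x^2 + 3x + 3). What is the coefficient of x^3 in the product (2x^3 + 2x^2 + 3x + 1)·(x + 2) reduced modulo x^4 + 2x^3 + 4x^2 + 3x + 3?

2

Multiply in F_5[x]: (2x^3 + 2x^2 + 3x + 1)·(x + 2) = 2x^4 + x^3 + 2x^2 + 2x + 2.
Reduce using x^4 ≡ 3x^3 + x^2 + 2x + 2 (mod x^4 + 2x^3 + 4x^2 + 3x + 3).
Reduced: 2x^3 + 4x^2 + x + 1.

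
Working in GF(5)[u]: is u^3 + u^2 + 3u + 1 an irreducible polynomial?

Yes

Write g(u) = u^3 + u^2 + 3u + 1.
Check for roots in GF(5): g(0) = 1; g(1) = 1; g(2) = 4; g(3) = 1; g(4) = 3.
No roots. A degree-3 polynomial over a field with no linear factor is irreducible.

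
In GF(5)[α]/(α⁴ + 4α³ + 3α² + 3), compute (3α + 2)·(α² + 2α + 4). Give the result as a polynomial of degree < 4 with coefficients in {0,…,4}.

Multiply in GF(5)[α]: (3α + 2)·(α² + 2α + 4) = 3α³ + 3α² + α + 3.
Reduced: 3α³ + 3α² + α + 3.

3α^3 + 3α^2 + α + 3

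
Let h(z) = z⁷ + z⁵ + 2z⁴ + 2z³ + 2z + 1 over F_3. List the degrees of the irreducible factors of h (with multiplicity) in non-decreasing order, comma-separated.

1, 1, 1, 2, 2

Roots in F_3: h(0) = 1; h(1) = 0 → root; h(2) = 0 → root.
Linear factors from roots: (z + 2), (z + 1).
Complete factorization: h(z) = (z + 2)·(z + 1)^2·(z² + 1)·(z² + 2z + 2).
Factor degrees with multiplicity: 1 + 1 + 1 + 2 + 2 = 7.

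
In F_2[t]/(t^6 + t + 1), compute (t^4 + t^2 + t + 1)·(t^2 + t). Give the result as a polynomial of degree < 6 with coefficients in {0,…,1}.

t^5 + t^4 + 1

Multiply in F_2[t]: (t^4 + t^2 + t + 1)·(t^2 + t) = t^6 + t^5 + t^4 + t.
Reduce using t^6 ≡ t + 1 (mod t^6 + t + 1).
Reduced: t^5 + t^4 + 1.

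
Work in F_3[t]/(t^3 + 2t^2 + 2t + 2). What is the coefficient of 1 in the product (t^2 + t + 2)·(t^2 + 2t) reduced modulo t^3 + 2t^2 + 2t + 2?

Multiply in F_3[t]: (t^2 + t + 2)·(t^2 + 2t) = t^4 + t^2 + t.
Reduce using t^3 ≡ t^2 + t + 1 (mod t^3 + 2t^2 + 2t + 2).
Reduced: 1.

1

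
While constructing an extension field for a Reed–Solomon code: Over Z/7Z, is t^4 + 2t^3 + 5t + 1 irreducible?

Yes

Write h(t) = t^4 + 2t^3 + 5t + 1.
Check for roots in Z/7Z: h(0) = 1; h(1) = 2; h(2) = 1; h(3) = 4; h(4) = 6; h(5) = 5; h(6) = 2.
No roots, so no linear factors.
Degree-2 irreducible divisors: test the 21 monic irreducibles of degree 2 over GF(7).
None of them divide h (all give nonzero remainder).
No irreducible factor of degree ≤ 2 exists, so h is irreducible over GF(7).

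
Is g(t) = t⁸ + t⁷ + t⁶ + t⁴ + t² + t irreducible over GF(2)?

No

Check for roots in GF(2): g(0) = 0 → root; g(1) = 0 → root.
g(0) = 0, so (t) divides g(t); g is reducible.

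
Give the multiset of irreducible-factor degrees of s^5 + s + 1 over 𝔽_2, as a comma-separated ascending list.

Write f(s) = s^5 + s + 1.
Roots in 𝔽_2: f(0) = 1; f(1) = 1.
Complete factorization: f(s) = (s^2 + s + 1)·(s^3 + s^2 + 1).
Factor degrees with multiplicity: 2 + 3 = 5.

2, 3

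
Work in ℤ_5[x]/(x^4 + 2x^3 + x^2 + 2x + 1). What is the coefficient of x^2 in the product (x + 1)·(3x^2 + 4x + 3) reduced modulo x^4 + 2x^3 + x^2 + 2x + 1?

2

Multiply in ℤ_5[x]: (x + 1)·(3x^2 + 4x + 3) = 3x^3 + 2x^2 + 2x + 3.
Reduced: 3x^3 + 2x^2 + 2x + 3.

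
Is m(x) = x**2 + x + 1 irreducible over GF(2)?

Yes

Check for roots in GF(2): m(0) = 1; m(1) = 1.
No roots. A degree-2 polynomial over a field with no linear factor is irreducible.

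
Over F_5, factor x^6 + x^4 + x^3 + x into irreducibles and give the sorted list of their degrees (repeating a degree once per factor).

1, 1, 1, 1, 2

Write f(x) = x^6 + x^4 + x^3 + x.
Roots in F_5: f(0) = 0 → root; f(1) = 4; f(2) = 0 → root; f(3) = 0 → root; f(4) = 0 → root.
Linear factors from roots: (x), (x - 2), (x + 2), (x + 1).
Complete factorization: f(x) = (x)·(x + 1)·(x + 2)·(x - 2)·(x^2 - x + 1).
Factor degrees with multiplicity: 1 + 1 + 1 + 1 + 2 = 6.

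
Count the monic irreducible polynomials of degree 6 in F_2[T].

By the necklace-counting formula, N_2(6) = (1/6) Σ_{d|6} μ(6/d)·2^d.
Divisors of 6: 1, 2, 3, 6; μ(6/d) for each: 1, -1, -1, 1.
Σ = 2^1 − 2^2 − 2^3 + 2^6 = 54.
N = 54/6 = 9.

9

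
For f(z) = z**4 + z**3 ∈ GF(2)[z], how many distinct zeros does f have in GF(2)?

Evaluate at each of the 2 elements of GF(2):
f(0) = 0 → root; f(1) = 0 → root.
Roots: {0, 1}.

2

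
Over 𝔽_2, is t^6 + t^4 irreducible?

No

Write g(t) = t^6 + t^4.
Check for roots in 𝔽_2: g(0) = 0 → root; g(1) = 0 → root.
g(0) = 0, so (t) divides g(t); g is reducible.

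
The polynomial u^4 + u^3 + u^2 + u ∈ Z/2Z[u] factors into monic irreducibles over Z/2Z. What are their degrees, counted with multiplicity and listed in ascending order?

1, 1, 1, 1

Write g(u) = u^4 + u^3 + u^2 + u.
Roots in Z/2Z: g(0) = 0 → root; g(1) = 0 → root.
Linear factors from roots: (u), (u + 1).
Complete factorization: g(u) = (u)·(u + 1)^3.
Factor degrees with multiplicity: 1 + 1 + 1 + 1 = 4.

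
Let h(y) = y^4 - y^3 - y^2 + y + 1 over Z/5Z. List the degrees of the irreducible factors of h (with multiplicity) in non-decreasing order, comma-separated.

4

Roots in Z/5Z: h(0) = 1; h(1) = 1; h(2) = 2; h(3) = 4; h(4) = 1.
Complete factorization: h(y) = (y^4 - y^3 - y^2 + y + 1).
Factor degrees with multiplicity: 4 = 4.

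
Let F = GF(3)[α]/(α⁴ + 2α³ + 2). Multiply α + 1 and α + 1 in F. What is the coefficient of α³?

0

Multiply in GF(3)[α]: (α + 1)·(α + 1) = α² + 2α + 1.
Reduced: α² + 2α + 1.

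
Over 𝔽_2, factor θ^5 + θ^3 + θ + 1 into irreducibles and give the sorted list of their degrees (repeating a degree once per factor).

1, 4

Write g(θ) = θ^5 + θ^3 + θ + 1.
Roots in 𝔽_2: g(0) = 1; g(1) = 0 → root.
Linear factors from roots: (θ + 1).
Complete factorization: g(θ) = (θ + 1)·(θ^4 + θ^3 + 1).
Factor degrees with multiplicity: 1 + 4 = 5.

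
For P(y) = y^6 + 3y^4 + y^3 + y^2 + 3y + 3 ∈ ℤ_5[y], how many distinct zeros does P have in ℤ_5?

1

Evaluate at each of the 5 elements of ℤ_5:
P(0) = 3; P(1) = 2; P(2) = 3; P(3) = 0 → root; P(4) = 4.
Roots: {3}.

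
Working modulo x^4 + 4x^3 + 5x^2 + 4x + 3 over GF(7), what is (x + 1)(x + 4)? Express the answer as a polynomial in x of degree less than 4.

Multiply in GF(7)[x]: (x + 1)·(x + 4) = x^2 + 5x + 4.
Reduced: x^2 + 5x + 4.

x^2 + 5x + 4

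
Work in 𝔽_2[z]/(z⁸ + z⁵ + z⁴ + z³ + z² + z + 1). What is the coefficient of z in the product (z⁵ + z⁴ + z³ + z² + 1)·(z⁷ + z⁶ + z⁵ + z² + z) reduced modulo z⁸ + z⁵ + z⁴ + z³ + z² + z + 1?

Multiply in 𝔽_2[z]: (z⁵ + z⁴ + z³ + z² + 1)·(z⁷ + z⁶ + z⁵ + z² + z) = z¹² + z¹⁰ + z⁹ + z⁷ + z⁶ + z⁵ + z³ + z² + z.
Reduce using z⁸ ≡ z⁵ + z⁴ + z³ + z² + z + 1 (mod z⁸ + z⁵ + z⁴ + z³ + z² + z + 1).
Reduced: z⁷ + z⁶ + z⁴ + z³ + z² + 1.

0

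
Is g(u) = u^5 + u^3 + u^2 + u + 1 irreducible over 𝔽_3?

No

Check for roots in 𝔽_3: g(0) = 1; g(1) = 2; g(2) = 2.
No roots, so no linear factors.
Monic irreducibles of degree 2 over GF(3): u^2 + 1, u^2 + u - 1, u^2 - u - 1.
u^2 - u - 1 divides g: g(u) = (u^2 - u - 1)·(u^3 + u^2 - 1).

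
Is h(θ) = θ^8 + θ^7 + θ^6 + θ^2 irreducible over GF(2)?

Check for roots in GF(2): h(0) = 0 → root; h(1) = 0 → root.
h(0) = 0, so (θ) divides h(θ); h is reducible.

No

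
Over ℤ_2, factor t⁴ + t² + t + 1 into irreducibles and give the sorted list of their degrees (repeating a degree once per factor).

1, 3

Write h(t) = t⁴ + t² + t + 1.
Roots in ℤ_2: h(0) = 1; h(1) = 0 → root.
Linear factors from roots: (t + 1).
Complete factorization: h(t) = (t + 1)·(t³ + t² + 1).
Factor degrees with multiplicity: 1 + 3 = 4.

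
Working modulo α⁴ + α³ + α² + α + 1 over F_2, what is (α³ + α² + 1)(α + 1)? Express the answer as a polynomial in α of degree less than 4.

α^3

Multiply in F_2[α]: (α³ + α² + 1)·(α + 1) = α⁴ + α² + α + 1.
Reduce using α⁴ ≡ α³ + α² + α + 1 (mod α⁴ + α³ + α² + α + 1).
Reduced: α³.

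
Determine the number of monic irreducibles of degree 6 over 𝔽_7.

By the necklace-counting formula, N_7(6) = (1/6) Σ_{d|6} μ(6/d)·7^d.
Divisors of 6: 1, 2, 3, 6; μ(6/d) for each: 1, -1, -1, 1.
Σ = 7^1 − 7^2 − 7^3 + 7^6 = 117264.
N = 117264/6 = 19544.

19544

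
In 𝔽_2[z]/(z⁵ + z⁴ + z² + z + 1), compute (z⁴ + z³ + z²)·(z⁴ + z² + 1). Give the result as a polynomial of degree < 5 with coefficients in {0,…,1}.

Multiply in 𝔽_2[z]: (z⁴ + z³ + z²)·(z⁴ + z² + 1) = z⁸ + z⁷ + z⁵ + z³ + z².
Reduce using z⁵ ≡ z⁴ + z² + z + 1 (mod z⁵ + z⁴ + z² + z + 1).
Reduced: z⁴ + z².

z^4 + z^2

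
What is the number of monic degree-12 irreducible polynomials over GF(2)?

x^(2^12) − x is the product of all monic irreducibles of degree dividing 12; Möbius inversion gives N = (1/12) Σ μ(12/d)·2^d.
Divisors of 12: 1, 2, 3, 4, 6, 12; μ(12/d) for each: 0, 1, 0, -1, -1, 1.
Σ = 2^2 − 2^4 − 2^6 + 2^12 = 4020.
N = 4020/12 = 335.

335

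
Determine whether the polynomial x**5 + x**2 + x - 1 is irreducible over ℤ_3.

Yes

Write h(x) = x**5 + x**2 + x - 1.
Check for roots in ℤ_3: h(0) = 2; h(1) = 2; h(2) = 1.
No roots, so no linear factors.
Monic irreducibles of degree 2 over GF(3): x**2 + 1, x**2 + x - 1, x**2 - x - 1.
None of them divide h (all give nonzero remainder).
No irreducible factor of degree ≤ 2 exists, so h is irreducible over GF(3).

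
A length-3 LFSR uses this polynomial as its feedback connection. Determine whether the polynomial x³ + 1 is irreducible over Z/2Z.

Write g(x) = x³ + 1.
Check for roots in Z/2Z: g(0) = 1; g(1) = 0 → root.
g(1) = 0, so (x − 1) divides g(x); g is reducible.

No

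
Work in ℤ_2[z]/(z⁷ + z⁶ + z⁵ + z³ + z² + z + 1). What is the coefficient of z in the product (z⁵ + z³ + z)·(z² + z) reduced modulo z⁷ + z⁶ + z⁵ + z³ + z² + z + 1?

1

Multiply in ℤ_2[z]: (z⁵ + z³ + z)·(z² + z) = z⁷ + z⁶ + z⁵ + z⁴ + z³ + z².
Reduce using z⁷ ≡ z⁶ + z⁵ + z³ + z² + z + 1 (mod z⁷ + z⁶ + z⁵ + z³ + z² + z + 1).
Reduced: z⁴ + z + 1.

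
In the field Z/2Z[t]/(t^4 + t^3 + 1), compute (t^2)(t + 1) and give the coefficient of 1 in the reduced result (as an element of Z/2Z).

0

Multiply in Z/2Z[t]: (t^2)·(t + 1) = t^3 + t^2.
Reduced: t^3 + t^2.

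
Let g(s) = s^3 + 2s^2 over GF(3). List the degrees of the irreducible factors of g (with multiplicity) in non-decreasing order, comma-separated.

Roots in GF(3): g(0) = 0 → root; g(1) = 0 → root; g(2) = 1.
Linear factors from roots: (s), (s + 2).
Complete factorization: g(s) = (s + 2)·(s)^2.
Factor degrees with multiplicity: 1 + 1 + 1 = 3.

1, 1, 1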